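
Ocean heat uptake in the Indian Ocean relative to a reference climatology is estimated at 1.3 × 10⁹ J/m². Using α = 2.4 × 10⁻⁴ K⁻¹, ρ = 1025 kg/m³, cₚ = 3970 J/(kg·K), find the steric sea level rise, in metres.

Δh = αQ/(ρcₚ) = 2.4×10⁻⁴ × 1.3×10⁹ / (1025 × 3970) ≈ 0.076673 m

0.0767 m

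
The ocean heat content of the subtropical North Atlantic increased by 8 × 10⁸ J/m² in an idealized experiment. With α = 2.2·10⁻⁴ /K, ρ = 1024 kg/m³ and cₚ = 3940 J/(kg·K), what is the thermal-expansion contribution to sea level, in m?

Δh = αQ/(ρcₚ) = 2.2×10⁻⁴ × 8×10⁸ / (1024 × 3940) ≈ 0.043623 m

about 0.0436 m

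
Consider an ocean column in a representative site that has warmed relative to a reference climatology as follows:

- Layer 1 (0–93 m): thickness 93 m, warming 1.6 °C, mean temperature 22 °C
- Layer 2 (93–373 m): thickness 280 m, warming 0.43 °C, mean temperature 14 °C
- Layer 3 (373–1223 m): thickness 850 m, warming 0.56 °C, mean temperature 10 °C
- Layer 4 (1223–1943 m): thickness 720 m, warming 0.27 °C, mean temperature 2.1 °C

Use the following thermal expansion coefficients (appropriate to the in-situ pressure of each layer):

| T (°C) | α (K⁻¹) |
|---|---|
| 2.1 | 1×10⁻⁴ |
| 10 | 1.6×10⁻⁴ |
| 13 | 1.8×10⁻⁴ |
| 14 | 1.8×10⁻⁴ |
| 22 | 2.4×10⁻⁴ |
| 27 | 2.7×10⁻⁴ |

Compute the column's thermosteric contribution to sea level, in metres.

0.153 m of thermosteric rise

Layer 1 at 22 °C → α = 2.4×10⁻⁴ K⁻¹
Layer 2 at 14 °C → α = 1.8×10⁻⁴ K⁻¹
Layer 3 at 10 °C → α = 1.6×10⁻⁴ K⁻¹
Layer 4 at 2.1 °C → α = 1×10⁻⁴ K⁻¹
0–93 m: 2.4×10⁻⁴ × 1.6 × 93 = 0.035712 m
280 × 1.8×10⁻⁴ × 0.43 = 0.021672 m
373–1223 m: 0.56 × 850 × 1.6×10⁻⁴ = 0.07616 m
Layer 4: 1×10⁻⁴ × 0.27 × 720 = 0.01944 m
Δh = 0.035712 + 0.021672 + 0.07616 + 0.01944 = 0.152984 m ≈ 0.153 m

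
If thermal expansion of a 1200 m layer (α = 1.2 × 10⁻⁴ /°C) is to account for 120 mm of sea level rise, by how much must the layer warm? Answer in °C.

about 0.833 °C

ΔT = Δh/(αH) = 0.12 / (1.2×10⁻⁴ × 1200) ≈ 0.8333 °C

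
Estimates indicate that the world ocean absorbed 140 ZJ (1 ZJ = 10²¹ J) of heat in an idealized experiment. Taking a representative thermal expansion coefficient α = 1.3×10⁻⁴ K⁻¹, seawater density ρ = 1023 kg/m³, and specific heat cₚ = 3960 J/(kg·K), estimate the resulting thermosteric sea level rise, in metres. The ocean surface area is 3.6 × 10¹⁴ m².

about 0.012 m

Per unit area: Q = 140×10²¹ / (3.6×10¹⁴) ≈ 3.889×10⁸ J/m²
Δh = αQ/(ρcₚ) = 1.3×10⁻⁴ × 3.889×10⁸ / (1023 × 3960) ≈ 0.01248 m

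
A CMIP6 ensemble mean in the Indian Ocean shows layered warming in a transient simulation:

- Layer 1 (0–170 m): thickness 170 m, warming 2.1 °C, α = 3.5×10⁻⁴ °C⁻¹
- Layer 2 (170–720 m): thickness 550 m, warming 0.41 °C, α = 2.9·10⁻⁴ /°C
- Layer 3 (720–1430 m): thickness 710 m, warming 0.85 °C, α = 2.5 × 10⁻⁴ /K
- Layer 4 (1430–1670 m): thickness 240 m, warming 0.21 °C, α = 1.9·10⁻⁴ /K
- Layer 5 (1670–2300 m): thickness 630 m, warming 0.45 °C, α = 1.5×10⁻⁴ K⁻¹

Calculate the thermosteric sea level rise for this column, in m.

Δh = 0.393 m

3.5×10⁻⁴ × 170 × 2.1 = 0.12495 m
550 × 0.41 × 2.9×10⁻⁴ = 0.065395 m
0.85 × 710 × 2.5×10⁻⁴ = 0.150875 m
Layer 4: 0.21 × 1.9×10⁻⁴ × 240 = 0.009576 m
Layer 5: 0.45 × 1.5×10⁻⁴ × 630 = 0.042525 m
Δh = 0.12495 + 0.065395 + 0.150875 + 0.009576 + 0.042525 = 0.393321 m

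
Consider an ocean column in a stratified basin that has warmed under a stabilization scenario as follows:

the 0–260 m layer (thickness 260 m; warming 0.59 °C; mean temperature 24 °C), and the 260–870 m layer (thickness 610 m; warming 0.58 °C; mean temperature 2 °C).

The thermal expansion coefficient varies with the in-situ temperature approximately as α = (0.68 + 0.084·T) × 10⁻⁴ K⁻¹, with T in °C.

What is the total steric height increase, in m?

0.0714 m of thermosteric rise

Layer 1: α = (0.68 + 0.084×24)×10⁻⁴ = 2.696×10⁻⁴ K⁻¹
Layer 2: α = (0.68 + 0.084×2)×10⁻⁴ = 0.848×10⁻⁴ K⁻¹
260 × 0.59 × 2.696×10⁻⁴ = 0.04135664 m
0.58 × 610 × 0.848×10⁻⁴ = 0.03000224 m
Δh = 0.04135664 + 0.03000224 = 0.07135888 m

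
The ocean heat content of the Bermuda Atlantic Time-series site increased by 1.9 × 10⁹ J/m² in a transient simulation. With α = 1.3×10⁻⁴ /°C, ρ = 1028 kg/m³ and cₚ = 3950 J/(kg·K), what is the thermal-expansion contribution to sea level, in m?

Δh = 0.0608 m

Δh = αQ/(ρcₚ) = 1.3×10⁻⁴ × 1.9×10⁹ / (1028 × 3950) ≈ 0.060828 m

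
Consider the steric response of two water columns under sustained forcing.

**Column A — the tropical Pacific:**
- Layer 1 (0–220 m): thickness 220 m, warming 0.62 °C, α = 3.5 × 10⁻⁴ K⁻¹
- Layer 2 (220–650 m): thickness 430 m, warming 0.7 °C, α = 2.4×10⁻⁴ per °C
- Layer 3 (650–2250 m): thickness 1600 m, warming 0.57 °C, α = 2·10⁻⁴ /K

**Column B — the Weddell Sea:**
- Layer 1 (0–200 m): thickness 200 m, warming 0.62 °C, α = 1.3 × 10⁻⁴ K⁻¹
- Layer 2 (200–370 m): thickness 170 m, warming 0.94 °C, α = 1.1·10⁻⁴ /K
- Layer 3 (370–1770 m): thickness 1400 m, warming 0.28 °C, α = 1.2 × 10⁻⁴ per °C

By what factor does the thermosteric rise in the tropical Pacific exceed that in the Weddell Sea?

3.75

A 3.5×10⁻⁴ × 220 × 0.62 = 0.04774 m
A Layer 2: 0.7 × 430 × 2.4×10⁻⁴ = 0.07224 m
A Layer 3: 0.57 × 1600 × 2×10⁻⁴ = 0.18240 m
A total: 0.30238 m
B 0.62 × 200 × 1.3×10⁻⁴ = 0.01612 m
B 0.94 × 170 × 1.1×10⁻⁴ = 0.017578 m
B 0.28 × 1400 × 1.2×10⁻⁴ = 0.04704 m
B total: 0.080738 m
Ratio: 0.30238 / 0.080738 ≈ 3.745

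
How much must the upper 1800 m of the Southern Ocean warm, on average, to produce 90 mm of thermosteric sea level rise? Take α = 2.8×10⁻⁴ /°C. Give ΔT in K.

ΔT = Δh/(αH) = 0.09 / (2.8×10⁻⁴ × 1800) ≈ 0.1786 K

ΔT ≈ 0.18 K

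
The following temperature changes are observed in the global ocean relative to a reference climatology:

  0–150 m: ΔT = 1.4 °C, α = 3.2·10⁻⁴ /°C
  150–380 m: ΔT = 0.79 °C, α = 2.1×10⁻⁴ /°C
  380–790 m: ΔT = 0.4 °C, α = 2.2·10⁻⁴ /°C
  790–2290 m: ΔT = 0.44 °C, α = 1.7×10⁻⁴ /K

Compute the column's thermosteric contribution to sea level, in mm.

0–150 m: 3.2×10⁻⁴ × 150 × 1.4 = 0.06720 m
230 × 2.1×10⁻⁴ × 0.79 = 0.038157 m
Layer 3: 0.4 × 2.2×10⁻⁴ × 410 = 0.03608 m
Layer 4: 1500 × 0.44 × 1.7×10⁻⁴ = 0.11220 m
Δh = 0.06720 + 0.038157 + 0.03608 + 0.11220 = 0.253637 m

Δh ≈ 254 mm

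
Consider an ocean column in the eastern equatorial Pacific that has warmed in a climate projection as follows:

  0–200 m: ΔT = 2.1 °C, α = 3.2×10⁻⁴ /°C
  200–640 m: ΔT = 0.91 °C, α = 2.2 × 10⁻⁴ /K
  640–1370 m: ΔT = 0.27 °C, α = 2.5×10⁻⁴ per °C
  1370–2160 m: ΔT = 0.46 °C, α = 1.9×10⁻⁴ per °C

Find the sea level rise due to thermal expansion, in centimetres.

0–200 m: 2.1 × 200 × 3.2×10⁻⁴ = 0.13440 m
Layer 2: 0.91 × 440 × 2.2×10⁻⁴ = 0.088088 m
640–1370 m: 2.5×10⁻⁴ × 0.27 × 730 = 0.049275 m
Layer 4: 0.46 × 790 × 1.9×10⁻⁴ = 0.069046 m
Δh = 0.13440 + 0.088088 + 0.049275 + 0.069046 = 0.340809 m ≈ 34.1 cm

34.1 cm of thermosteric rise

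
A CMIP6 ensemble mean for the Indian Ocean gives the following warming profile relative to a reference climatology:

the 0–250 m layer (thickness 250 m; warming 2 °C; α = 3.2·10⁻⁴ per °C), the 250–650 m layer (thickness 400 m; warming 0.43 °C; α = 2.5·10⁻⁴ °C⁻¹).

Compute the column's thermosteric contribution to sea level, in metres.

Δh ≈ 0.203 m

0–250 m: 250 × 2 × 3.2×10⁻⁴ = 0.16000 m
400 × 2.5×10⁻⁴ × 0.43 = 0.04300 m
Δh = 0.16000 + 0.04300 = 0.20300 m ≈ 0.203 m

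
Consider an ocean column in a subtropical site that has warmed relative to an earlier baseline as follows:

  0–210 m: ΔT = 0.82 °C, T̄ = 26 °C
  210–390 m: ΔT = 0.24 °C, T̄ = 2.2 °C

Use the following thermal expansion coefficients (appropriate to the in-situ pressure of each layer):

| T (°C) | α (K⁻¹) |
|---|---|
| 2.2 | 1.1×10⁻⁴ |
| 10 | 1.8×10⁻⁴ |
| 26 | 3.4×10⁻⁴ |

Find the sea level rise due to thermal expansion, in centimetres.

about 6.33 cm

Layer 1 at 26 °C → α = 3.4×10⁻⁴ K⁻¹
Layer 2 at 2.2 °C → α = 1.1×10⁻⁴ K⁻¹
0–210 m: 0.82 × 210 × 3.4×10⁻⁴ = 0.058548 m
Layer 2: 180 × 1.1×10⁻⁴ × 0.24 = 0.004752 m
Δh = 0.058548 + 0.004752 = 0.06330 m ≈ 6.33 cm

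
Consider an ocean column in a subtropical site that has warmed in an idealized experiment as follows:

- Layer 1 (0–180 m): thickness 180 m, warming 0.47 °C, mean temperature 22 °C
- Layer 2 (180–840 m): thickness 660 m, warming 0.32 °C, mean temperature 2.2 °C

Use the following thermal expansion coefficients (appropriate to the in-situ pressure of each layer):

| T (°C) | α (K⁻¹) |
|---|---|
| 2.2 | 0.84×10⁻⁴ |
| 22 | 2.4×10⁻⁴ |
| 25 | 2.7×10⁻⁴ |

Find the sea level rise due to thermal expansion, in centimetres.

Δh ≈ 3.80 cm

Layer 1 at 22 °C → α = 2.4×10⁻⁴ K⁻¹
Layer 2 at 2.2 °C → α = 0.84×10⁻⁴ K⁻¹
0–180 m: 2.4×10⁻⁴ × 180 × 0.47 = 0.020304 m
0.84×10⁻⁴ × 0.32 × 660 = 0.0177408 m
Δh = 0.020304 + 0.0177408 = 0.0380448 m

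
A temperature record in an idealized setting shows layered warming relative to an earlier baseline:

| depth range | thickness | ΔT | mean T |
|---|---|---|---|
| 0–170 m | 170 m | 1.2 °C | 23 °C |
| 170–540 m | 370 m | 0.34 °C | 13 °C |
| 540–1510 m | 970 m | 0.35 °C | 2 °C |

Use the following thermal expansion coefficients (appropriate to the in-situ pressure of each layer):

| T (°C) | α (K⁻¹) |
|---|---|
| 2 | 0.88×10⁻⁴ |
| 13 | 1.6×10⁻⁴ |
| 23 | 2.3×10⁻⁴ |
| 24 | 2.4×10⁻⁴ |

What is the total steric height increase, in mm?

Δh ≈ 96.9 mm

Layer 1 at 23 °C → α = 2.3×10⁻⁴ K⁻¹
Layer 2 at 13 °C → α = 1.6×10⁻⁴ K⁻¹
Layer 3 at 2 °C → α = 0.88×10⁻⁴ K⁻¹
Layer 1: 2.3×10⁻⁴ × 170 × 1.2 = 0.04692 m
Layer 2: 1.6×10⁻⁴ × 370 × 0.34 = 0.020128 m
540–1510 m: 0.35 × 970 × 0.88×10⁻⁴ = 0.029876 m
Δh = 0.04692 + 0.020128 + 0.029876 = 0.096924 m ≈ 96.9 mm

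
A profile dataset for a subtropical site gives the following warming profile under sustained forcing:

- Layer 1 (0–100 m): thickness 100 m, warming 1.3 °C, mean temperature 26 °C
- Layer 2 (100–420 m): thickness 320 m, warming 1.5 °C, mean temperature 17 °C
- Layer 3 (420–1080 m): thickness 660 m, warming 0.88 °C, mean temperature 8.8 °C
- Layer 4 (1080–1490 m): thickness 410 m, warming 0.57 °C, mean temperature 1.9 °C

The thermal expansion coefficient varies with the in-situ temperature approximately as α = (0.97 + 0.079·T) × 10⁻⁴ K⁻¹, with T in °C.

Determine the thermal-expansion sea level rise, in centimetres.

Layer 1: α = (0.97 + 0.079×26)×10⁻⁴ = 3.024×10⁻⁴ K⁻¹
Layer 2: α = (0.97 + 0.079×17)×10⁻⁴ = 2.313×10⁻⁴ K⁻¹
Layer 3: α = (0.97 + 0.079×8.8)×10⁻⁴ = 1.6652×10⁻⁴ K⁻¹
Layer 4: α = (0.97 + 0.079×1.9)×10⁻⁴ = 1.1201×10⁻⁴ K⁻¹
0–100 m: 3.024×10⁻⁴ × 100 × 1.3 = 0.039312 m
100–420 m: 2.313×10⁻⁴ × 320 × 1.5 = 0.111024 m
660 × 0.88 × 1.6652×10⁻⁴ = 0.096714816 m
Layer 4: 1.1201×10⁻⁴ × 0.57 × 410 = 0.026176737 m
Δh = 0.039312 + 0.111024 + 0.096714816 + 0.026176737 = 0.273227553 m

27.3 cm of thermosteric rise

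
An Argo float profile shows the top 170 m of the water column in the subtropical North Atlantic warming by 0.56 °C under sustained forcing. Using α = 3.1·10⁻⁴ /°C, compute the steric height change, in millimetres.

Δh = αΔT·H = 3.1×10⁻⁴ × 0.56 × 170 = 0.029512 m

30 mm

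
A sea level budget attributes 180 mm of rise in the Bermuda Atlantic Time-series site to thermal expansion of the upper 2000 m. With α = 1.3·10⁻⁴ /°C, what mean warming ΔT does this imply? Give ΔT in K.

0.692 K

ΔT = Δh/(αH) = 0.18 / (1.3×10⁻⁴ × 2000) ≈ 0.6923 K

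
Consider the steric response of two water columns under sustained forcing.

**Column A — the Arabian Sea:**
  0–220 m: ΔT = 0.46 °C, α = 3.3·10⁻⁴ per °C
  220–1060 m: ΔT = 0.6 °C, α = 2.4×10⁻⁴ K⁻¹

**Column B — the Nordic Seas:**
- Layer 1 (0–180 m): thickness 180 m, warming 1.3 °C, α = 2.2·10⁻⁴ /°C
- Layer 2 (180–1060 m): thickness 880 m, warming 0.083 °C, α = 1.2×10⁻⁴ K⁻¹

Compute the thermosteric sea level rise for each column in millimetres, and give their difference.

A 0–220 m: 220 × 0.46 × 3.3×10⁻⁴ = 0.033396 m
A 220–1060 m: 2.4×10⁻⁴ × 0.6 × 840 = 0.12096 m
A total: 0.154356 m
B Layer 1: 1.3 × 2.2×10⁻⁴ × 180 = 0.05148 m
B 180–1060 m: 0.083 × 1.2×10⁻⁴ × 880 = 0.0087648 m
B total: 0.0602448 m
Difference: 0.154356 − 0.0602448 = 0.0941112 m

Δh_A ≈ 154 mm, Δh_B ≈ 60.2 mm; difference ≈ 94.1 mm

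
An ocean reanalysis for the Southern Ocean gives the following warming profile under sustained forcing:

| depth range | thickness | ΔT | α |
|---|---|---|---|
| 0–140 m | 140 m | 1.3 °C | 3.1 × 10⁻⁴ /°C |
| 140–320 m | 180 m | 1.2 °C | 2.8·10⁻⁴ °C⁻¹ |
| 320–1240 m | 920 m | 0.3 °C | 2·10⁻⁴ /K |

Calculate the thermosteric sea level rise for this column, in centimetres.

about 17 cm

Layer 1: 3.1×10⁻⁴ × 140 × 1.3 = 0.05642 m
1.2 × 180 × 2.8×10⁻⁴ = 0.06048 m
320–1240 m: 2×10⁻⁴ × 0.3 × 920 = 0.05520 m
Δh = 0.05642 + 0.06048 + 0.05520 = 0.17210 m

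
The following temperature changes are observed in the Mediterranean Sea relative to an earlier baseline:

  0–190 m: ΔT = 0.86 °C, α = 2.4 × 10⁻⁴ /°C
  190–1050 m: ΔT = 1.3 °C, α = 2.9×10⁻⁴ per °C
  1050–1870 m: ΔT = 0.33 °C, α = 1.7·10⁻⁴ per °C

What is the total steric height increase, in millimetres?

0–190 m: 0.86 × 190 × 2.4×10⁻⁴ = 0.039216 m
Layer 2: 2.9×10⁻⁴ × 860 × 1.3 = 0.32422 m
Layer 3: 1.7×10⁻⁴ × 0.33 × 820 = 0.046002 m
Δh = 0.039216 + 0.32422 + 0.046002 = 0.409438 m ≈ 409 mm

409 mm of thermosteric rise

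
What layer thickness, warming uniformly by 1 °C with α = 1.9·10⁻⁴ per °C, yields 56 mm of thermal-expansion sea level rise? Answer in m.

about 295 m

H = Δh/(αΔT) = 0.056 / (1.9×10⁻⁴ × 1) ≈ 294.7 m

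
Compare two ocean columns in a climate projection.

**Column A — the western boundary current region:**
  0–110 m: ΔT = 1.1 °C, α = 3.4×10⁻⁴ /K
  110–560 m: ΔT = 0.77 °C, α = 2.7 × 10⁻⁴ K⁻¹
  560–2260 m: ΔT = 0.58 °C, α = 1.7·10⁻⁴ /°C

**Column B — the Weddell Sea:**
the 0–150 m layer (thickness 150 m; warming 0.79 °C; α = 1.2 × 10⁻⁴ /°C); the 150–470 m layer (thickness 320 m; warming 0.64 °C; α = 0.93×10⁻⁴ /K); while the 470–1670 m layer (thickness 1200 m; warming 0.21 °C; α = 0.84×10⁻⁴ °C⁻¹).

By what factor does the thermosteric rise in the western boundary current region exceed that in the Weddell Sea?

A 110 × 3.4×10⁻⁴ × 1.1 = 0.04114 m
A 2.7×10⁻⁴ × 0.77 × 450 = 0.093555 m
A Layer 3: 0.58 × 1700 × 1.7×10⁻⁴ = 0.16762 m
A total: 0.302315 m
B Layer 1: 0.79 × 150 × 1.2×10⁻⁴ = 0.01422 m
B 0.93×10⁻⁴ × 320 × 0.64 = 0.0190464 m
B 470–1670 m: 1200 × 0.21 × 0.84×10⁻⁴ = 0.021168 m
B total: 0.0544344 m
Ratio: 0.302315 / 0.0544344 ≈ 5.554

≈ 5.6×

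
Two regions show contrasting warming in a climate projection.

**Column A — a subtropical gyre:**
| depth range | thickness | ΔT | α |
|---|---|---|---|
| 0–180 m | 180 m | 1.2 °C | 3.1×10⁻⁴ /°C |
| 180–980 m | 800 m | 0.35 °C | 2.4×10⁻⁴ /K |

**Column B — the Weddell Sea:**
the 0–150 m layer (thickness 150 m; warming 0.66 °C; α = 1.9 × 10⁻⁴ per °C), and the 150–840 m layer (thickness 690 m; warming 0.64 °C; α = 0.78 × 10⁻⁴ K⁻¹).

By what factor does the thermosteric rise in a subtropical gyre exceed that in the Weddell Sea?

A 0–180 m: 1.2 × 180 × 3.1×10⁻⁴ = 0.06696 m
A 180–980 m: 800 × 2.4×10⁻⁴ × 0.35 = 0.06720 m
A total: 0.13416 m
B Layer 1: 0.66 × 1.9×10⁻⁴ × 150 = 0.01881 m
B 690 × 0.78×10⁻⁴ × 0.64 = 0.0344448 m
B total: 0.0532548 m
Ratio: 0.13416 / 0.0532548 ≈ 2.519

a factor of 2.5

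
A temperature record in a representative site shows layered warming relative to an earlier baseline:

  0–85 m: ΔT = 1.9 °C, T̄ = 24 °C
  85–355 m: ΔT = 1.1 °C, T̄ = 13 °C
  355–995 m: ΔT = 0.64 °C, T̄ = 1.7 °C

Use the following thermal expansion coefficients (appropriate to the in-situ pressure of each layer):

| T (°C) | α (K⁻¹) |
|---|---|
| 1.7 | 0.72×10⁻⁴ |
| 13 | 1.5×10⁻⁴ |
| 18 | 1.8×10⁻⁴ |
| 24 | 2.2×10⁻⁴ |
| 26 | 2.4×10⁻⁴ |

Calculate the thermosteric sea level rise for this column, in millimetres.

Layer 1 at 24 °C → α = 2.2×10⁻⁴ K⁻¹
Layer 2 at 13 °C → α = 1.5×10⁻⁴ K⁻¹
Layer 3 at 1.7 °C → α = 0.72×10⁻⁴ K⁻¹
85 × 1.9 × 2.2×10⁻⁴ = 0.03553 m
1.5×10⁻⁴ × 270 × 1.1 = 0.04455 m
Layer 3: 0.72×10⁻⁴ × 640 × 0.64 = 0.0294912 m
Δh = 0.03553 + 0.04455 + 0.0294912 = 0.1095712 m

Δh = 110 mm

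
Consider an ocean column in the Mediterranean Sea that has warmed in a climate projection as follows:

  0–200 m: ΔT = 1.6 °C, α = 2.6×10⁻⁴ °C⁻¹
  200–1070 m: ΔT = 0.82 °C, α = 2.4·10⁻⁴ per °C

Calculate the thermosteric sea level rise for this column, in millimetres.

about 250 mm

0–200 m: 2.6×10⁻⁴ × 200 × 1.6 = 0.08320 m
200–1070 m: 0.82 × 2.4×10⁻⁴ × 870 = 0.171216 m
Δh = 0.08320 + 0.171216 = 0.254416 m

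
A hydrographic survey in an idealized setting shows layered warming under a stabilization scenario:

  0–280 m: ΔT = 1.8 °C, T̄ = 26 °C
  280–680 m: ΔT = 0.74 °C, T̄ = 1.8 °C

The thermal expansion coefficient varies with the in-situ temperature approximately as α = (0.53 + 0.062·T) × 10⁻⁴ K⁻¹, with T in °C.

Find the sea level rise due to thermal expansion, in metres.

0.13 m of thermosteric rise

Layer 1: α = (0.53 + 0.062×26)×10⁻⁴ = 2.142×10⁻⁴ K⁻¹
Layer 2: α = (0.53 + 0.062×1.8)×10⁻⁴ = 0.6416×10⁻⁴ K⁻¹
Layer 1: 2.142×10⁻⁴ × 280 × 1.8 = 0.1079568 m
Layer 2: 400 × 0.6416×10⁻⁴ × 0.74 = 0.01899136 m
Δh = 0.1079568 + 0.01899136 = 0.12694816 m ≈ 0.13 m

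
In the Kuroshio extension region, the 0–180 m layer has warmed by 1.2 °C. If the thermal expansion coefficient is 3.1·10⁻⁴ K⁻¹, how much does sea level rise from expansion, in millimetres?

Δh = αΔT·H = 3.1×10⁻⁴ × 1.2 × 180 = 0.06696 m

Δh = 67.0 mm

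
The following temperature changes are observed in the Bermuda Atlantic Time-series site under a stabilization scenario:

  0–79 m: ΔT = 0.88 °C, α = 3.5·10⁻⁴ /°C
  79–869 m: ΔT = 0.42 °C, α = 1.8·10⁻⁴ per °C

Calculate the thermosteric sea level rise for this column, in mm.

Layer 1: 3.5×10⁻⁴ × 79 × 0.88 = 0.024332 m
790 × 0.42 × 1.8×10⁻⁴ = 0.059724 m
Δh = 0.024332 + 0.059724 = 0.084056 m

Δh = 84 mm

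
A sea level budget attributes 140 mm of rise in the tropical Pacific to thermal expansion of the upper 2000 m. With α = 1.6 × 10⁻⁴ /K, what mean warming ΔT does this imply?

about 0.44 K

ΔT = Δh/(αH) = 0.14 / (1.6×10⁻⁴ × 2000) = 0.4375 K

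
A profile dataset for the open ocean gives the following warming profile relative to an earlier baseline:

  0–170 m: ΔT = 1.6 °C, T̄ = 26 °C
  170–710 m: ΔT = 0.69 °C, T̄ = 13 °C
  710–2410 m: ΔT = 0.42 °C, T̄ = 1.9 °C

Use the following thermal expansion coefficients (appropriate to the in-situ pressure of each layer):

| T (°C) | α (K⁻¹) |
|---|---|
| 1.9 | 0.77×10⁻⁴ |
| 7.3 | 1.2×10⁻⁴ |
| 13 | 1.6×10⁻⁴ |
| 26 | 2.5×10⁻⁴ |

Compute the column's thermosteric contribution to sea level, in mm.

Layer 1 at 26 °C → α = 2.5×10⁻⁴ K⁻¹
Layer 2 at 13 °C → α = 1.6×10⁻⁴ K⁻¹
Layer 3 at 1.9 °C → α = 0.77×10⁻⁴ K⁻¹
Layer 1: 2.5×10⁻⁴ × 170 × 1.6 = 0.06800 m
170–710 m: 0.69 × 1.6×10⁻⁴ × 540 = 0.059616 m
710–2410 m: 0.42 × 0.77×10⁻⁴ × 1700 = 0.054978 m
Δh = 0.06800 + 0.059616 + 0.054978 = 0.182594 m

about 180 mm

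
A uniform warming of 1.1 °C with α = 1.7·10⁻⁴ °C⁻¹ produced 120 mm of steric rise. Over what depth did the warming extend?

642 m

H = Δh/(αΔT) = 0.12 / (1.7×10⁻⁴ × 1.1) ≈ 641.7 m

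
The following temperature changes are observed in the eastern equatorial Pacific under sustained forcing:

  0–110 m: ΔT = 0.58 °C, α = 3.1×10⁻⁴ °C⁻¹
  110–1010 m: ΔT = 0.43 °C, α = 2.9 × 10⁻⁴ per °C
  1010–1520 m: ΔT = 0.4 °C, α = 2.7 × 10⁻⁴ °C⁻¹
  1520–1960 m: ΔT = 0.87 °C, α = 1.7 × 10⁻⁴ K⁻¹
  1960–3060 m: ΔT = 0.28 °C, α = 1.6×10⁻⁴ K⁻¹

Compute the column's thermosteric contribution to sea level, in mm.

about 300 mm

Layer 1: 110 × 0.58 × 3.1×10⁻⁴ = 0.019778 m
Layer 2: 900 × 0.43 × 2.9×10⁻⁴ = 0.11223 m
Layer 3: 510 × 2.7×10⁻⁴ × 0.4 = 0.05508 m
1.7×10⁻⁴ × 440 × 0.87 = 0.065076 m
0.28 × 1100 × 1.6×10⁻⁴ = 0.04928 m
Δh = 0.019778 + 0.11223 + 0.05508 + 0.065076 + 0.04928 = 0.301444 m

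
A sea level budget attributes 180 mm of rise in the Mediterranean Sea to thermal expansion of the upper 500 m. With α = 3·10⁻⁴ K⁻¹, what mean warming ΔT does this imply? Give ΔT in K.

ΔT = Δh/(αH) = 0.18 / (3×10⁻⁴ × 500) = 1.200 K

about 1.20 K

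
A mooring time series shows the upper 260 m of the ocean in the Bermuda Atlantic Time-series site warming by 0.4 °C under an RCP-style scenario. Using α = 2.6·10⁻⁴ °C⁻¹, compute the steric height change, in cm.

about 2.70 cm

Δh = αΔT·H = 2.6×10⁻⁴ × 0.4 × 260 = 0.02704 m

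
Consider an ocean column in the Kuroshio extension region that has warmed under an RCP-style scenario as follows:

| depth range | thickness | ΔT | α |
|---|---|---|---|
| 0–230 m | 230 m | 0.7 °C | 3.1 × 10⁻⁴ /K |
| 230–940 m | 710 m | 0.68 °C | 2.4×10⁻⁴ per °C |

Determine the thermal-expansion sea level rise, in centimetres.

16.6 cm

0.7 × 230 × 3.1×10⁻⁴ = 0.04991 m
710 × 2.4×10⁻⁴ × 0.68 = 0.115872 m
Δh = 0.04991 + 0.115872 = 0.165782 m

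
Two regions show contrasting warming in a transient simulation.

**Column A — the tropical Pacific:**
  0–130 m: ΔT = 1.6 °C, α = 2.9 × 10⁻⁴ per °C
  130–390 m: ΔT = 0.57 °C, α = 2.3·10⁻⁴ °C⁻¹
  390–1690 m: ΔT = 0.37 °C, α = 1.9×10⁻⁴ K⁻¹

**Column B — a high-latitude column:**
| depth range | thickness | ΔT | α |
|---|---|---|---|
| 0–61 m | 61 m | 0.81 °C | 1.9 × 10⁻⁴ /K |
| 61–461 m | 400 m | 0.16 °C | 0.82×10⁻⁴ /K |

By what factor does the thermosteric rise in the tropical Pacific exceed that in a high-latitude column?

a factor of 12.7

A 0–130 m: 1.6 × 130 × 2.9×10⁻⁴ = 0.06032 m
A 0.57 × 260 × 2.3×10⁻⁴ = 0.034086 m
A 390–1690 m: 1300 × 1.9×10⁻⁴ × 0.37 = 0.09139 m
A total: 0.185796 m
B 0–61 m: 1.9×10⁻⁴ × 61 × 0.81 = 0.0093879 m
B 400 × 0.16 × 0.82×10⁻⁴ = 0.005248 m
B total: 0.0146359 m
Ratio: 0.185796 / 0.0146359 ≈ 12.69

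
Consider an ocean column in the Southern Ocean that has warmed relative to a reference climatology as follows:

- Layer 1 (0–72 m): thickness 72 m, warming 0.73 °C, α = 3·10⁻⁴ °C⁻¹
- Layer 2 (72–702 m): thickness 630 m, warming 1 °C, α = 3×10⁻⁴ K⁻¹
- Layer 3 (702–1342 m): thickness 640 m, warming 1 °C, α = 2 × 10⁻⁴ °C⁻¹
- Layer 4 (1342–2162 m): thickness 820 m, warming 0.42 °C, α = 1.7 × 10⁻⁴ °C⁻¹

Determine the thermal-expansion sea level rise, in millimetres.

0.73 × 3×10⁻⁴ × 72 = 0.015768 m
1 × 3×10⁻⁴ × 630 = 0.18900 m
1 × 2×10⁻⁴ × 640 = 0.12800 m
Layer 4: 820 × 0.42 × 1.7×10⁻⁴ = 0.058548 m
Δh = 0.015768 + 0.18900 + 0.12800 + 0.058548 = 0.391316 m

Δh ≈ 391 mm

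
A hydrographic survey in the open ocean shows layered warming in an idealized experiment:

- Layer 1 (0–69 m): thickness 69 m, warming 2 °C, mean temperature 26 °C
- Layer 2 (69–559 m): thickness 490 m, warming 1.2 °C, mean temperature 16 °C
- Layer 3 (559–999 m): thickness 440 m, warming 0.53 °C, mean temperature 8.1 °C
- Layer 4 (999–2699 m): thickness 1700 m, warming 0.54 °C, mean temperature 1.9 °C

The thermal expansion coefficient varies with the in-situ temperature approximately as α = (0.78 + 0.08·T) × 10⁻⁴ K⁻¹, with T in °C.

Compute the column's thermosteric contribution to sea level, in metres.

Layer 1: α = (0.78 + 0.08×26)×10⁻⁴ = 2.86×10⁻⁴ K⁻¹
Layer 2: α = (0.78 + 0.08×16)×10⁻⁴ = 2.06×10⁻⁴ K⁻¹
Layer 3: α = (0.78 + 0.08×8.1)×10⁻⁴ = 1.428×10⁻⁴ K⁻¹
Layer 4: α = (0.78 + 0.08×1.9)×10⁻⁴ = 0.932×10⁻⁴ K⁻¹
Layer 1: 69 × 2 × 2.86×10⁻⁴ = 0.039468 m
2.06×10⁻⁴ × 1.2 × 490 = 0.121128 m
Layer 3: 1.428×10⁻⁴ × 0.53 × 440 = 0.03330096 m
0.932×10⁻⁴ × 0.54 × 1700 = 0.0855576 m
Δh = 0.039468 + 0.121128 + 0.03330096 + 0.0855576 = 0.27945456 m ≈ 0.28 m

0.28 m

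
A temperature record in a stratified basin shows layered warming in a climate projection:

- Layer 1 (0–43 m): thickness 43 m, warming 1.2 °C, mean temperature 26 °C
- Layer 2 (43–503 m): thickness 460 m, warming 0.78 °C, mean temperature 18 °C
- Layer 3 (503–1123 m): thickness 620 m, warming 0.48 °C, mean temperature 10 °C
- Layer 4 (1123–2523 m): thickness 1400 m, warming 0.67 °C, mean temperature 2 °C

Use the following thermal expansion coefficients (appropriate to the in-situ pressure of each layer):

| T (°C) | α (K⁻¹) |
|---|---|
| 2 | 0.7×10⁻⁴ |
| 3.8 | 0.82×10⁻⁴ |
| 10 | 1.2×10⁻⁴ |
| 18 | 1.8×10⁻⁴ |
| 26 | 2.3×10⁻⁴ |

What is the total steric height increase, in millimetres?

about 178 mm

Layer 1 at 26 °C → α = 2.3×10⁻⁴ K⁻¹
Layer 2 at 18 °C → α = 1.8×10⁻⁴ K⁻¹
Layer 3 at 10 °C → α = 1.2×10⁻⁴ K⁻¹
Layer 4 at 2 °C → α = 0.7×10⁻⁴ K⁻¹
1.2 × 43 × 2.3×10⁻⁴ = 0.011868 m
0.78 × 460 × 1.8×10⁻⁴ = 0.064584 m
620 × 1.2×10⁻⁴ × 0.48 = 0.035712 m
Layer 4: 1400 × 0.7×10⁻⁴ × 0.67 = 0.06566 m
Δh = 0.011868 + 0.064584 + 0.035712 + 0.06566 = 0.177824 m ≈ 178 mm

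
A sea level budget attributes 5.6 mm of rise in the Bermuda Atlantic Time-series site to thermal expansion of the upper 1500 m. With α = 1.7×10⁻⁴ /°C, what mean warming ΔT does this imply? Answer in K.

ΔT ≈ 0.022 K

ΔT = Δh/(αH) = 0.0056 / (1.7×10⁻⁴ × 1500) ≈ 0.02196 K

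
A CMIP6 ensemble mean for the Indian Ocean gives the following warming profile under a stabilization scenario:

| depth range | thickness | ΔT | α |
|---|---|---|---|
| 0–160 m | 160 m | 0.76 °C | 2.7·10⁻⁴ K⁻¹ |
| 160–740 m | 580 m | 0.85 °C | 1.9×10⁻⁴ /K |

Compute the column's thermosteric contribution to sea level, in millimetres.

Layer 1: 0.76 × 2.7×10⁻⁴ × 160 = 0.032832 m
1.9×10⁻⁴ × 580 × 0.85 = 0.09367 m
Δh = 0.032832 + 0.09367 = 0.126502 m

127 mm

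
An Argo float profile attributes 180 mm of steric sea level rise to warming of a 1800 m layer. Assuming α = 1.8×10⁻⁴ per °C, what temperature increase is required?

0.56 K

ΔT = Δh/(αH) = 0.18 / (1.8×10⁻⁴ × 1800) ≈ 0.5556 K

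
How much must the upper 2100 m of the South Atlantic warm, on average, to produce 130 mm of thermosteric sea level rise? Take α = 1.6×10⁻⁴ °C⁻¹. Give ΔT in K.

ΔT = Δh/(αH) = 0.13 / (1.6×10⁻⁴ × 2100) ≈ 0.3869 K

ΔT ≈ 0.387 K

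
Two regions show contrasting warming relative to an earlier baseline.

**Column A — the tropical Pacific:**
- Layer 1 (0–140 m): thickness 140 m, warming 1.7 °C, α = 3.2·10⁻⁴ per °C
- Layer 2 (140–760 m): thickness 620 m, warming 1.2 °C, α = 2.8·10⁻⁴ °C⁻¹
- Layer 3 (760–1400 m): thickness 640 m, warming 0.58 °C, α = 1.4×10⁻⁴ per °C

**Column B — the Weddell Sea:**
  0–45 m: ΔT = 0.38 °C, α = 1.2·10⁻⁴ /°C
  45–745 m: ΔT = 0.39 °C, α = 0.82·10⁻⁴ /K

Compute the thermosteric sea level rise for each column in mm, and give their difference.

A 0–140 m: 140 × 1.7 × 3.2×10⁻⁴ = 0.07616 m
A 2.8×10⁻⁴ × 1.2 × 620 = 0.20832 m
A 1.4×10⁻⁴ × 0.58 × 640 = 0.051968 m
A total: 0.336448 m
B 0–45 m: 1.2×10⁻⁴ × 0.38 × 45 = 0.002052 m
B Layer 2: 700 × 0.39 × 0.82×10⁻⁴ = 0.022386 m
B total: 0.024438 m
Difference: 0.336448 − 0.024438 = 0.31201 m

Δh_A ≈ 336 mm, Δh_B ≈ 24.4 mm; difference ≈ 312 mm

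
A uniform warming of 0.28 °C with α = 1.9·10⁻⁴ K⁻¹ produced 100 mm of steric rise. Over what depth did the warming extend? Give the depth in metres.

H = Δh/(αΔT) = 0.1 / (1.9×10⁻⁴ × 0.28) ≈ 1880 m

1880 m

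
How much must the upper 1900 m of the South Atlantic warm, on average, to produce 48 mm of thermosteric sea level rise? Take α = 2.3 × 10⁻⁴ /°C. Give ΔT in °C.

ΔT = Δh/(αH) = 0.048 / (2.3×10⁻⁴ × 1900) ≈ 0.1098 °C

ΔT ≈ 0.110 °C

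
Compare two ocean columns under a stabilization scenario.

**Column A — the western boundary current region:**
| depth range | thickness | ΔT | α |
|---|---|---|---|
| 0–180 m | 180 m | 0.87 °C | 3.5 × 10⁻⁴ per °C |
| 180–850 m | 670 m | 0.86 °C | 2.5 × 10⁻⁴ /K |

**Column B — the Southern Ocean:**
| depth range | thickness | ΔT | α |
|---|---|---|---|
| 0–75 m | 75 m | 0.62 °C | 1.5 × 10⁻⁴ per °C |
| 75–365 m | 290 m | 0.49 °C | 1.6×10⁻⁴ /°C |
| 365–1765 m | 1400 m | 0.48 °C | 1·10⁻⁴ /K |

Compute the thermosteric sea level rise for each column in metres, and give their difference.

A: 0.20 m; B: 0.097 m; difference 0.10 m

A 0–180 m: 0.87 × 3.5×10⁻⁴ × 180 = 0.05481 m
A 670 × 2.5×10⁻⁴ × 0.86 = 0.14405 m
A total: 0.19886 m
B 1.5×10⁻⁴ × 75 × 0.62 = 0.006975 m
B 290 × 0.49 × 1.6×10⁻⁴ = 0.022736 m
B Layer 3: 1400 × 0.48 × 1×10⁻⁴ = 0.06720 m
B total: 0.096911 m
Difference: 0.19886 − 0.096911 = 0.101949 m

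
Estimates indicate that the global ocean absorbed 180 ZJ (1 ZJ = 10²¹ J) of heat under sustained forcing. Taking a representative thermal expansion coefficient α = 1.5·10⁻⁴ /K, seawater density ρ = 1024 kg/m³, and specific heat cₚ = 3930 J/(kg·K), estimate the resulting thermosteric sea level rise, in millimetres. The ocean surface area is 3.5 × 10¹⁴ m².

Δh = 19.2 mm

Per unit area: Q = 180×10²¹ / (3.5×10¹⁴) ≈ 5.143×10⁸ J/m²
Δh = αQ/(ρcₚ) = 1.5×10⁻⁴ × 5.143×10⁸ / (1024 × 3930) ≈ 0.01917 m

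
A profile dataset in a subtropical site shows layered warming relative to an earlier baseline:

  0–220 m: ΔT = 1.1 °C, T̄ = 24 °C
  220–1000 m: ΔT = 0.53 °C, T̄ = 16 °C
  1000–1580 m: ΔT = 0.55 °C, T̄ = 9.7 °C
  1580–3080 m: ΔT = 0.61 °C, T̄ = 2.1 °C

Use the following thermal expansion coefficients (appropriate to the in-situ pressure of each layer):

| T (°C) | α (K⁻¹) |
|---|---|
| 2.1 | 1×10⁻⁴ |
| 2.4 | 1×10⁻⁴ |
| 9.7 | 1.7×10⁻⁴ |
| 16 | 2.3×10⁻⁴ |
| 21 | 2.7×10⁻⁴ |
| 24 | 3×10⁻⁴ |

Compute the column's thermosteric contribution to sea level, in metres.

Layer 1 at 24 °C → α = 3×10⁻⁴ K⁻¹
Layer 2 at 16 °C → α = 2.3×10⁻⁴ K⁻¹
Layer 3 at 9.7 °C → α = 1.7×10⁻⁴ K⁻¹
Layer 4 at 2.1 °C → α = 1×10⁻⁴ K⁻¹
Layer 1: 1.1 × 220 × 3×10⁻⁴ = 0.07260 m
220–1000 m: 2.3×10⁻⁴ × 780 × 0.53 = 0.095082 m
580 × 0.55 × 1.7×10⁻⁴ = 0.05423 m
1580–3080 m: 1×10⁻⁴ × 0.61 × 1500 = 0.09150 m
Δh = 0.07260 + 0.095082 + 0.05423 + 0.09150 = 0.313412 m

0.313 m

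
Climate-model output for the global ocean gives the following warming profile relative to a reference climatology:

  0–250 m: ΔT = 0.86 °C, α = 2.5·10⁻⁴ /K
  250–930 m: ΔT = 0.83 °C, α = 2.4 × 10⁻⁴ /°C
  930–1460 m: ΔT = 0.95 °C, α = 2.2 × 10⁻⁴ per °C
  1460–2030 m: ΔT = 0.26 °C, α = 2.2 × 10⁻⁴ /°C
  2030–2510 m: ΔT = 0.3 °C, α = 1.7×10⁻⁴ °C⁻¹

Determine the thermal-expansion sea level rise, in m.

0–250 m: 250 × 2.5×10⁻⁴ × 0.86 = 0.05375 m
Layer 2: 2.4×10⁻⁴ × 0.83 × 680 = 0.135456 m
2.2×10⁻⁴ × 0.95 × 530 = 0.11077 m
570 × 0.26 × 2.2×10⁻⁴ = 0.032604 m
480 × 1.7×10⁻⁴ × 0.3 = 0.02448 m
Δh = 0.05375 + 0.135456 + 0.11077 + 0.032604 + 0.02448 = 0.35706 m

Δh = 0.357 m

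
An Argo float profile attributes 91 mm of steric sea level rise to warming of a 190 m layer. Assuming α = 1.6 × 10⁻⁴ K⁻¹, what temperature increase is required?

about 3.0 K

ΔT = Δh/(αH) = 0.091 / (1.6×10⁻⁴ × 190) ≈ 2.993 K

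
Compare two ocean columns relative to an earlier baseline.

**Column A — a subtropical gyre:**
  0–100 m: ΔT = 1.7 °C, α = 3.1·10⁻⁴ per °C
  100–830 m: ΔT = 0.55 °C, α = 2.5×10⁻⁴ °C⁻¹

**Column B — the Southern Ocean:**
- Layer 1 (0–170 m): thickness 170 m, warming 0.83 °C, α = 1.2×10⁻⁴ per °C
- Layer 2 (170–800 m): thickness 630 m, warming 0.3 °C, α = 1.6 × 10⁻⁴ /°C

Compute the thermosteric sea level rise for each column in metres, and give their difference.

A 100 × 3.1×10⁻⁴ × 1.7 = 0.05270 m
A 2.5×10⁻⁴ × 730 × 0.55 = 0.100375 m
A total: 0.153075 m
B 170 × 1.2×10⁻⁴ × 0.83 = 0.016932 m
B Layer 2: 630 × 1.6×10⁻⁴ × 0.3 = 0.03024 m
B total: 0.047172 m
Difference: 0.153075 − 0.047172 = 0.105903 m

A: 0.153 m; B: 0.0472 m; difference 0.106 m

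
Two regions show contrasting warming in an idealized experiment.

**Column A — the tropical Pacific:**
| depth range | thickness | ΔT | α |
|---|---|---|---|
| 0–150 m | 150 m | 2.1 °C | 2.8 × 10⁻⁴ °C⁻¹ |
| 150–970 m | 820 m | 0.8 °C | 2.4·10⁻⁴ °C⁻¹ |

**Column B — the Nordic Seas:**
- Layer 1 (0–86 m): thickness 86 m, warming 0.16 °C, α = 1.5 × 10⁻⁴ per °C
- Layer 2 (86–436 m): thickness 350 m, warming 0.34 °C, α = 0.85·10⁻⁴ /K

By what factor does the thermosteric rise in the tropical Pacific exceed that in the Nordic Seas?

A Layer 1: 2.1 × 2.8×10⁻⁴ × 150 = 0.08820 m
A Layer 2: 2.4×10⁻⁴ × 0.8 × 820 = 0.15744 m
A total: 0.24564 m
B 1.5×10⁻⁴ × 0.16 × 86 = 0.002064 m
B Layer 2: 0.34 × 350 × 0.85×10⁻⁴ = 0.010115 m
B total: 0.012179 m
Ratio: 0.24564 / 0.012179 ≈ 20.17

≈ 20×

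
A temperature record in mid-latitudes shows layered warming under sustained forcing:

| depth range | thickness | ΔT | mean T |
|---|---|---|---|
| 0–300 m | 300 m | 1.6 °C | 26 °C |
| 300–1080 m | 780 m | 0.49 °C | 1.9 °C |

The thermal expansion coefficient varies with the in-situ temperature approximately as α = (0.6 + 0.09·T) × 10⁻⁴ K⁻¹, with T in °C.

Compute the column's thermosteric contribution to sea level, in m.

Layer 1: α = (0.6 + 0.09×26)×10⁻⁴ = 2.94×10⁻⁴ K⁻¹
Layer 2: α = (0.6 + 0.09×1.9)×10⁻⁴ = 0.771×10⁻⁴ K⁻¹
0–300 m: 1.6 × 300 × 2.94×10⁻⁴ = 0.14112 m
0.49 × 780 × 0.771×10⁻⁴ = 0.02946762 m
Δh = 0.14112 + 0.02946762 = 0.17058762 m ≈ 0.17 m

about 0.17 m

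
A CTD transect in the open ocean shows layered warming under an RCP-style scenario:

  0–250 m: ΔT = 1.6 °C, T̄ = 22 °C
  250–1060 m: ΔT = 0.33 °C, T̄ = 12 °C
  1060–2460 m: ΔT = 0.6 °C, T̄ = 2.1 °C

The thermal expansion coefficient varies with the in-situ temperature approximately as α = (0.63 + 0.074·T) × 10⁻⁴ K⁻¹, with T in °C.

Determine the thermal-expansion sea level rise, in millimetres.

Layer 1: α = (0.63 + 0.074×22)×10⁻⁴ = 2.258×10⁻⁴ K⁻¹
Layer 2: α = (0.63 + 0.074×12)×10⁻⁴ = 1.518×10⁻⁴ K⁻¹
Layer 3: α = (0.63 + 0.074×2.1)×10⁻⁴ = 0.7854×10⁻⁴ K⁻¹
0–250 m: 2.258×10⁻⁴ × 1.6 × 250 = 0.09032 m
250–1060 m: 0.33 × 1.518×10⁻⁴ × 810 = 0.04057614 m
1060–2460 m: 0.6 × 1400 × 0.7854×10⁻⁴ = 0.0659736 m
Δh = 0.09032 + 0.04057614 + 0.0659736 = 0.19686974 m

Δh = 197 mm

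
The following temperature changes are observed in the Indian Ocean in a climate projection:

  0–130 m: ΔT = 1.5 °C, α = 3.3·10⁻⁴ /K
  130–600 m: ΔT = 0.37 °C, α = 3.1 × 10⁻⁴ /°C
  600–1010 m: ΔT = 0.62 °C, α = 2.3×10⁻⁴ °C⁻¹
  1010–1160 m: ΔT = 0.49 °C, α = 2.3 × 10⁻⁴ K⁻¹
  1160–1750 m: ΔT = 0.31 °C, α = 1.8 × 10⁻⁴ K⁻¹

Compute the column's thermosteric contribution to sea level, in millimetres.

about 230 mm

Layer 1: 1.5 × 3.3×10⁻⁴ × 130 = 0.06435 m
130–600 m: 0.37 × 3.1×10⁻⁴ × 470 = 0.053909 m
410 × 2.3×10⁻⁴ × 0.62 = 0.058466 m
1010–1160 m: 0.49 × 2.3×10⁻⁴ × 150 = 0.016905 m
Layer 5: 590 × 1.8×10⁻⁴ × 0.31 = 0.032922 m
Δh = 0.06435 + 0.053909 + 0.058466 + 0.016905 + 0.032922 = 0.226552 m ≈ 230 mm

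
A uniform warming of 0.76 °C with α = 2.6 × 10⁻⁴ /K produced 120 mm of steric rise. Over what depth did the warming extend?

H ≈ 610 m

H = Δh/(αΔT) = 0.12 / (2.6×10⁻⁴ × 0.76) ≈ 607.3 m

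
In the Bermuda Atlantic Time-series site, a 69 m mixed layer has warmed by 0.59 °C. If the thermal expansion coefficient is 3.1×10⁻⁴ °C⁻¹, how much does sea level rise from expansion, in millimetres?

Δh = 12.6 mm

Δh = αΔT·H = 3.1×10⁻⁴ × 0.59 × 69 = 0.0126201 m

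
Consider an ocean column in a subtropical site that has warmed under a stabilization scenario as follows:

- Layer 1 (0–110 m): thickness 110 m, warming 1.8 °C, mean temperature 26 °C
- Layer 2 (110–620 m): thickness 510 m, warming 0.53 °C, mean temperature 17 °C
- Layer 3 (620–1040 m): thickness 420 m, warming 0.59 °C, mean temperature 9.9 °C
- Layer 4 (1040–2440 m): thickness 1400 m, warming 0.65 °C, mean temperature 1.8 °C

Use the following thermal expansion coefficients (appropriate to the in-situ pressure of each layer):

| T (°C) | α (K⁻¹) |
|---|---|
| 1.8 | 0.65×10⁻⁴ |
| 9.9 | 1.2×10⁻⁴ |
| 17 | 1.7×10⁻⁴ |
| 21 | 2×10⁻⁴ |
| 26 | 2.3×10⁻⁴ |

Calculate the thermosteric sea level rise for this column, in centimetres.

Layer 1 at 26 °C → α = 2.3×10⁻⁴ K⁻¹
Layer 2 at 17 °C → α = 1.7×10⁻⁴ K⁻¹
Layer 3 at 9.9 °C → α = 1.2×10⁻⁴ K⁻¹
Layer 4 at 1.8 °C → α = 0.65×10⁻⁴ K⁻¹
Layer 1: 1.8 × 110 × 2.3×10⁻⁴ = 0.04554 m
110–620 m: 1.7×10⁻⁴ × 510 × 0.53 = 0.045951 m
620–1040 m: 1.2×10⁻⁴ × 420 × 0.59 = 0.029736 m
Layer 4: 0.65×10⁻⁴ × 1400 × 0.65 = 0.05915 m
Δh = 0.04554 + 0.045951 + 0.029736 + 0.05915 = 0.180377 m ≈ 18.0 cm

about 18.0 cm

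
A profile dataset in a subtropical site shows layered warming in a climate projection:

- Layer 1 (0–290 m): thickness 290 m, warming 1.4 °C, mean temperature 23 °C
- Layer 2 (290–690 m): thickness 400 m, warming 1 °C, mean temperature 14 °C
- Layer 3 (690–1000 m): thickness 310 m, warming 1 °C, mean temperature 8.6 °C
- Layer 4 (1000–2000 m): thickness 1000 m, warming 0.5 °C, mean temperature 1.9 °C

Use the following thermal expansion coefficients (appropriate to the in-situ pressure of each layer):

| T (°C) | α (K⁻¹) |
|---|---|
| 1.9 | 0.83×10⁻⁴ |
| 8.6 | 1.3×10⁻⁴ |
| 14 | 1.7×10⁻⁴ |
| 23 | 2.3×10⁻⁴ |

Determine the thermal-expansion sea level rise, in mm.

Layer 1 at 23 °C → α = 2.3×10⁻⁴ K⁻¹
Layer 2 at 14 °C → α = 1.7×10⁻⁴ K⁻¹
Layer 3 at 8.6 °C → α = 1.3×10⁻⁴ K⁻¹
Layer 4 at 1.9 °C → α = 0.83×10⁻⁴ K⁻¹
Layer 1: 2.3×10⁻⁴ × 290 × 1.4 = 0.09338 m
400 × 1.7×10⁻⁴ × 1 = 0.06800 m
690–1000 m: 1.3×10⁻⁴ × 1 × 310 = 0.04030 m
Layer 4: 1000 × 0.5 × 0.83×10⁻⁴ = 0.04150 m
Δh = 0.09338 + 0.06800 + 0.04030 + 0.04150 = 0.24318 m

Δh = 240 mm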